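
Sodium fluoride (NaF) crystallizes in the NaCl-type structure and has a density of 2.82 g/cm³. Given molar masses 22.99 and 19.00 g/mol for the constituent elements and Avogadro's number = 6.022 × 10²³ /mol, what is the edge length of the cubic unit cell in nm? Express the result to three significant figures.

0.462 nm

M(NaF) = 41.99 g/mol; Z = 4 formula units per cell.
a³ = Z·M/(N_A·ρ) = 4 × 41.99 / (6.022 × 10²³ × 2.82) = 9.890 × 10^-23 cm³, so a = 4.625 × 10^-8 cm = 0.462 nm.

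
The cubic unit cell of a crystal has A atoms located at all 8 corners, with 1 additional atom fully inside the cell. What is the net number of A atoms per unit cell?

Corner atoms are shared by 8 cells (1/8 each), interior atoms are unshared.
Net atoms = 8 × 1/8 + 1 = 1 + 1 = 2.

2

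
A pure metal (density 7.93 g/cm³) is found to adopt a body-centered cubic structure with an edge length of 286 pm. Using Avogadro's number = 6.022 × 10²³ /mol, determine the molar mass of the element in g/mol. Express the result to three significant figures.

A BCC cell has Z = 2 atoms; a = 2.860 × 10^-8 cm.
M = ρ·N_A·a³/Z = 7.93 × 6.022 × 10²³ × 2.339 × 10^-23 / 2 = 55.9 g/mol.

55.9 g/mol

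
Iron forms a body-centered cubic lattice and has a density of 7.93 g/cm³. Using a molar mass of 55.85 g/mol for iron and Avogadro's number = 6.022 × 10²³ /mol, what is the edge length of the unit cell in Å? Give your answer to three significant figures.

With Z = 2 atoms per BCC cell, a³ = Z·M/(N_A·ρ) = 2 × 55.85 / (6.022 × 10²³ × 7.930 g/cm³) = 2.339 × 10^-23 cm³.
a = (2.339 × 10^-23)^(1/3) = 2.860 × 10^-8 cm = 2.86 Å.

2.86 Å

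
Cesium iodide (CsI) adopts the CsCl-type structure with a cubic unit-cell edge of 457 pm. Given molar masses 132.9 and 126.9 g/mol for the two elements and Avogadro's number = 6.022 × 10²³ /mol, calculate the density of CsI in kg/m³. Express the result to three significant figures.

The CsCl-type structure contains Z = 1 formula unit per cell; M(CsI) = 132.9 + 126.9 = 259.8 g/mol.
a³ = (4.570 × 10^-8 cm)³ = 9.544 × 10^-23 cm³.
ρ = 1 × 259.8 / (6.022 × 10²³ × 9.544 × 10^-23) = 4.520 g/cm³ = 4520 kg/m³.

4520 kg/m³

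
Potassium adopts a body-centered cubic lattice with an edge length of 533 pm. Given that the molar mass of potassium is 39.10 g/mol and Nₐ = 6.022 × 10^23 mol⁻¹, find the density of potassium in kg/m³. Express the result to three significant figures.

858 kg/m³

A BCC unit cell contains Z = 2 atoms.
Cell volume: a³ = (533 pm)³ = (5.330 × 10^-8 cm)³ = 1.514 × 10^-22 cm³.
ρ = Z·M/(N_A·a³) = 2 × 39.10 / (6.022 × 10²³ × 1.514 × 10^-22) = 0.8576 g/cm³ = 858 kg/m³.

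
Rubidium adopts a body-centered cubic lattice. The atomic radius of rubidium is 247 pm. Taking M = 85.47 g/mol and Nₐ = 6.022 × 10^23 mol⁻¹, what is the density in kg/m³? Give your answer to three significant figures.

1530 kg/m³

In a BCC lattice, atoms touch along the body diagonal, so √3·a = 4r, giving a = 570.4 pm = 5.704 × 10^-8 cm.
With Z = 2, ρ = Z·M/(N_A·a³) = 2 × 85.47 / (6.022 × 10²³ × 1.856 × 10^-22) = 1.529 g/cm³ = 1530 kg/m³.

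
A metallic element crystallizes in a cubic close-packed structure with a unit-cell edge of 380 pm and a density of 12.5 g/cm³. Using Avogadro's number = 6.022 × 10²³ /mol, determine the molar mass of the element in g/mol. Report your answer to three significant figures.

An FCC cell has Z = 4 atoms; a = 3.800 × 10^-8 cm.
M = ρ·N_A·a³/Z = 12.5 × 6.022 × 10²³ × 5.487 × 10^-23 / 4 = 103 g/mol.

103 g/mol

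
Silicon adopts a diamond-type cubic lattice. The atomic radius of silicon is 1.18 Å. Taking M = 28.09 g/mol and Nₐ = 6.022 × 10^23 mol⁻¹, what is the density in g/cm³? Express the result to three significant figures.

2.30 g/cm³

In a diamond cubic lattice, nearest neighbors lie along the body diagonal with √3·a = 8r, giving a = 5.450 Å = 5.450 × 10^-8 cm.
With Z = 8, ρ = Z·M/(N_A·a³) = 8 × 28.09 / (6.022 × 10²³ × 1.619 × 10^-22) = 2.305 g/cm³.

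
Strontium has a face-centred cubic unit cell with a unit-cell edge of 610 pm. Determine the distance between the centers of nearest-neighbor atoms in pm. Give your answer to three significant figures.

431 pm

In an FCC structure, atoms touch along the face diagonal, so √2·a = 4r; the nearest-neighbor distance equals 2r = 0.7071·a.
d = 0.7071 × 610 = 431 pm.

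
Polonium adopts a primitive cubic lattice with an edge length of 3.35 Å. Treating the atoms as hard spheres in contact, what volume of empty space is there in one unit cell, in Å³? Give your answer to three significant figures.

In a simple cubic lattice atoms touch along the cell edge, so a = 2r, so r = 0.5000a = 1.675 Å.
V_cell = a³ = 37.60 Å³; V_atoms = 1 × (4/3)πr³ = 19.68 Å³.
Empty space = 37.60 − 19.68 = 17.9 Å³.

17.9 Å³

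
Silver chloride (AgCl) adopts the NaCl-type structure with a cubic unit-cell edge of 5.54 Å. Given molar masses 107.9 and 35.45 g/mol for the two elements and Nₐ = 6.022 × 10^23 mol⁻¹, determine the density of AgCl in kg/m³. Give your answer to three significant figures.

The NaCl-type structure contains Z = 4 formula units per cell; M(AgCl) = 107.9 + 35.45 = 143.35 g/mol.
a³ = (5.540 × 10^-8 cm)³ = 1.700 × 10^-22 cm³.
ρ = 4 × 143.35 / (6.022 × 10²³ × 1.700 × 10^-22) = 5.600 g/cm³ = 5600 kg/m³.

5600 kg/m³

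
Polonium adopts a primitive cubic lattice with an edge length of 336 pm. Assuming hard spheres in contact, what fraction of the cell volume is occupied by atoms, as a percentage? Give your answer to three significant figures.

In a simple cubic lattice atoms touch along the cell edge, so a = 2r, so r = 0.5000a = 168.0 pm.
Packing fraction = Z·(4/3)πr³ / a³ = 1 × (4/3)π × (168.0)³ / (336)³ = 0.5236 = 52.4%.

52.4%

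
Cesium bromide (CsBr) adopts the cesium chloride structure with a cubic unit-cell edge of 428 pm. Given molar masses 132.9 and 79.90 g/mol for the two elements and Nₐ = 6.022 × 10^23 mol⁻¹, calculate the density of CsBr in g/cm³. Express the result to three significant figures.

The cesium chloride structure contains Z = 1 formula unit per cell; M(CsBr) = 132.9 + 79.90 = 212.8 g/mol.
a³ = (4.280 × 10^-8 cm)³ = 7.840 × 10^-23 cm³.
ρ = 1 × 212.8 / (6.022 × 10²³ × 7.840 × 10^-23) = 4.507 g/cm³.

4.51 g/cm³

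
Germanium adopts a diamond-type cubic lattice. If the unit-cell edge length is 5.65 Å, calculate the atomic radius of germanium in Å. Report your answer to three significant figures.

In a diamond cubic lattice, nearest neighbors lie along the body diagonal with √3·a = 8r.
r = √3·a/8 = 1.7321 × 5.65 / 8 = 1.22 Å.

1.22 Å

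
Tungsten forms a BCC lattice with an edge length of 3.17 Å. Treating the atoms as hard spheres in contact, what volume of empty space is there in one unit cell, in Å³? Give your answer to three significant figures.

In a BCC lattice atoms touch along the body diagonal, so √3·a = 4r, so r = 0.4330a = 1.373 Å.
V_cell = a³ = 31.86 Å³; V_atoms = 2 × (4/3)πr³ = 21.67 Å³.
Empty space = 31.86 − 21.67 = 10.2 Å³.

10.2 Å³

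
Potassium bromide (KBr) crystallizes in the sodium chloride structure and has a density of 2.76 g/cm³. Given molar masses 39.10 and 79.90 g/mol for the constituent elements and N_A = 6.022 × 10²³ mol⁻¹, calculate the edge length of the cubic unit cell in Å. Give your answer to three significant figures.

6.59 Å

M(KBr) = 119.0 g/mol; Z = 4 formula units per cell.
a³ = Z·M/(N_A·ρ) = 4 × 119.0 / (6.022 × 10²³ × 2.76) = 2.864 × 10^-22 cm³, so a = 6.592 × 10^-8 cm = 6.59 Å.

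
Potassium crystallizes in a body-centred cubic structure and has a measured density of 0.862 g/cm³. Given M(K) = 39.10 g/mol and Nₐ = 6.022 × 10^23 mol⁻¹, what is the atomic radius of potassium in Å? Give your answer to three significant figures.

For a BCC cell (Z = 2), a³ = Z·M/(N_A·ρ) = 2 × 39.10 / (6.022 × 10²³ × 0.8620) = 1.506 × 10^-22 cm³, so a = 5.321 × 10^-8 cm = 5.321 Å.
Atoms touch along the body diagonal, so √3·a = 4r, so r = 0.4330 × a = 2.30 Å.

2.30 Å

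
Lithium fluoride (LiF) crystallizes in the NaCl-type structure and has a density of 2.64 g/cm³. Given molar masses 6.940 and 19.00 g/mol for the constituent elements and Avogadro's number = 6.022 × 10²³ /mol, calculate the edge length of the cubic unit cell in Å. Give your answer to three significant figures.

M(LiF) = 25.94 g/mol; Z = 4 formula units per cell.
a³ = Z·M/(N_A·ρ) = 4 × 25.94 / (6.022 × 10²³ × 2.64) = 6.527 × 10^-23 cm³, so a = 4.026 × 10^-8 cm = 4.03 Å.

4.03 Å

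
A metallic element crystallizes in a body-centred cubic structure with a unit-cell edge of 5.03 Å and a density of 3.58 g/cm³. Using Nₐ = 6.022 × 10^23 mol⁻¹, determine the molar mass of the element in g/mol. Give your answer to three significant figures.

A BCC cell has Z = 2 atoms; a = 5.030 × 10^-8 cm.
M = ρ·N_A·a³/Z = 3.58 × 6.022 × 10²³ × 1.273 × 10^-22 / 2 = 137 g/mol.

137 g/mol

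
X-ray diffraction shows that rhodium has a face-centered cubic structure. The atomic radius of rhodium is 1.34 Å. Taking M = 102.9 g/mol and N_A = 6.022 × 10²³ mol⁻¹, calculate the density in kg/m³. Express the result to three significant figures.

In an FCC lattice, atoms touch along the face diagonal, so √2·a = 4r, giving a = 3.790 Å = 3.790 × 10^-8 cm.
With Z = 4, ρ = Z·M/(N_A·a³) = 4 × 102.9 / (6.022 × 10²³ × 5.444 × 10^-23) = 12.55 g/cm³ = 12600 kg/m³.

12600 kg/m³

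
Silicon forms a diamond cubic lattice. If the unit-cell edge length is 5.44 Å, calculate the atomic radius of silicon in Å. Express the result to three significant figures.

1.18 Å

In a diamond cubic lattice, nearest neighbors lie along the body diagonal with √3·a = 8r.
r = √3·a/8 = 1.7321 × 5.44 / 8 = 1.18 Å.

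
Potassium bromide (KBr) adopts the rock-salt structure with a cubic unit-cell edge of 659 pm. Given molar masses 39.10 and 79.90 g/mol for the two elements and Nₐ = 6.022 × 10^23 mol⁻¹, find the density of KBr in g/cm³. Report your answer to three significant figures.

The rock-salt structure contains Z = 4 formula units per cell; M(KBr) = 39.10 + 79.90 = 119.0 g/mol.
a³ = (6.590 × 10^-8 cm)³ = 2.862 × 10^-22 cm³.
ρ = 4 × 119.0 / (6.022 × 10²³ × 2.862 × 10^-22) = 2.762 g/cm³.

2.76 g/cm³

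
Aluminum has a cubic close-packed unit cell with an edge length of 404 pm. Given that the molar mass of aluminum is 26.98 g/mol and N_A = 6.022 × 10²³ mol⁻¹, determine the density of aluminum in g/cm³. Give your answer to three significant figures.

An FCC unit cell contains Z = 4 atoms.
Cell volume: a³ = (404 pm)³ = (4.040 × 10^-8 cm)³ = 6.594 × 10^-23 cm³.
ρ = Z·M/(N_A·a³) = 4 × 26.98 / (6.022 × 10²³ × 6.594 × 10^-23) = 2.718 g/cm³.

2.72 g/cm³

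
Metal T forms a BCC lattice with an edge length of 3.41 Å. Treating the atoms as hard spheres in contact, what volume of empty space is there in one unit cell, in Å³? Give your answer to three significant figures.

12.7 Å³

In a BCC lattice atoms touch along the body diagonal, so √3·a = 4r, so r = 0.4330a = 1.477 Å.
V_cell = a³ = 39.65 Å³; V_atoms = 2 × (4/3)πr³ = 26.97 Å³.
Empty space = 39.65 − 26.97 = 12.7 Å³.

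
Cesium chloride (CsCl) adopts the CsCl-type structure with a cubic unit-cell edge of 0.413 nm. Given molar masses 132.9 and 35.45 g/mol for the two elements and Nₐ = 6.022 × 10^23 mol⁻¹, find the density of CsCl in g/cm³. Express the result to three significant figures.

3.97 g/cm³

The CsCl-type structure contains Z = 1 formula unit per cell; M(CsCl) = 132.9 + 35.45 = 168.35 g/mol.
a³ = (4.130 × 10^-8 cm)³ = 7.044 × 10^-23 cm³.
ρ = 1 × 168.35 / (6.022 × 10²³ × 7.044 × 10^-23) = 3.968 g/cm³.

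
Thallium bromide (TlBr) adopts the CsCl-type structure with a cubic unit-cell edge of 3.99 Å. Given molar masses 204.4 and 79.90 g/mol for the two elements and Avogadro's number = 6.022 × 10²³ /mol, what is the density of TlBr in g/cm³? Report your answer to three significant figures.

The CsCl-type structure contains Z = 1 formula unit per cell; M(TlBr) = 204.4 + 79.90 = 284.3 g/mol.
a³ = (3.990 × 10^-8 cm)³ = 6.352 × 10^-23 cm³.
ρ = 1 × 284.3 / (6.022 × 10²³ × 6.352 × 10^-23) = 7.432 g/cm³.

7.43 g/cm³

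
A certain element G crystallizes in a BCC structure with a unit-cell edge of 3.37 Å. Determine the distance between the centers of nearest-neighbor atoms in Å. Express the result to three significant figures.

In a BCC structure, atoms touch along the body diagonal, so √3·a = 4r; the nearest-neighbor distance equals 2r = 0.8660·a.
d = 0.8660 × 3.37 = 2.92 Å.

2.92 Å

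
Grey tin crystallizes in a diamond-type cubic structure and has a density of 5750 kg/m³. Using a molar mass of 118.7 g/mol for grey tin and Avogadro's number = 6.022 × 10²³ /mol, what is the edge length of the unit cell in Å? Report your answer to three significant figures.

With Z = 8 atoms per diamond cubic cell, a³ = Z·M/(N_A·ρ) = 8 × 118.7 / (6.022 × 10²³ × 5.750 g/cm³) = 2.742 × 10^-22 cm³.
a = (2.742 × 10^-22)^(1/3) = 6.497 × 10^-8 cm = 6.50 Å.

6.50 Å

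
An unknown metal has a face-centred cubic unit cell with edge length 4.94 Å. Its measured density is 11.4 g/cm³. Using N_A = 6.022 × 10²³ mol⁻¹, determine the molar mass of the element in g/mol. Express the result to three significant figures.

207 g/mol

An FCC cell has Z = 4 atoms; a = 4.940 × 10^-8 cm.
M = ρ·N_A·a³/Z = 11.4 × 6.022 × 10²³ × 1.206 × 10^-22 / 4 = 207 g/mol.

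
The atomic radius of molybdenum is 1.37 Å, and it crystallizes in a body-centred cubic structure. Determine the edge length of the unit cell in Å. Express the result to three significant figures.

3.16 Å

In a BCC lattice, atoms touch along the body diagonal, so √3·a = 4r.
a = 4r/√3 = 4 × 1.37 / 1.7321 = 3.16 Å.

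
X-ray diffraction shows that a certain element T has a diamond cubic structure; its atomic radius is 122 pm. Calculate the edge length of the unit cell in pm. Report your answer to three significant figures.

In a diamond cubic lattice, nearest neighbors lie along the body diagonal with √3·a = 8r.
a = 8r/√3 = 8 × 122 / 1.7321 = 563 pm.

563 pm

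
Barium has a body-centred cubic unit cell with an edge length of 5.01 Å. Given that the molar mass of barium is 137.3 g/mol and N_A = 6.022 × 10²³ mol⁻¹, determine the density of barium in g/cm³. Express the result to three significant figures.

A BCC unit cell contains Z = 2 atoms.
Cell volume: a³ = (5.01 Å)³ = (5.010 × 10^-8 cm)³ = 1.258 × 10^-22 cm³.
ρ = Z·M/(N_A·a³) = 2 × 137.3 / (6.022 × 10²³ × 1.258 × 10^-22) = 3.626 g/cm³.

3.63 g/cm³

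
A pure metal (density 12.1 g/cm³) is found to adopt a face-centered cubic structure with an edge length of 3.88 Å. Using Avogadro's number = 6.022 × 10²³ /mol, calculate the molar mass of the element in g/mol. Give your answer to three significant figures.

An FCC cell has Z = 4 atoms; a = 3.880 × 10^-8 cm.
M = ρ·N_A·a³/Z = 12.1 × 6.022 × 10²³ × 5.841 × 10^-23 / 4 = 106 g/mol.

106 g/mol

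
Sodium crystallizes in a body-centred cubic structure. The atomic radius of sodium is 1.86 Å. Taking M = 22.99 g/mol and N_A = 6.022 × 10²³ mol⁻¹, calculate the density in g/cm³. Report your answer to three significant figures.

In a BCC lattice, atoms touch along the body diagonal, so √3·a = 4r, giving a = 4.295 Å = 4.295 × 10^-8 cm.
With Z = 2, ρ = Z·M/(N_A·a³) = 2 × 22.99 / (6.022 × 10²³ × 7.926 × 10^-23) = 0.9634 g/cm³.

0.963 g/cm³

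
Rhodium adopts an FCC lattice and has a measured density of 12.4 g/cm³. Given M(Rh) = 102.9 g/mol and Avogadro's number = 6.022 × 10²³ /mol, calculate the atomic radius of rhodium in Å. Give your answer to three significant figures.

1.35 Å

For an FCC cell (Z = 4), a³ = Z·M/(N_A·ρ) = 4 × 102.9 / (6.022 × 10²³ × 12.40) = 5.512 × 10^-23 cm³, so a = 3.806 × 10^-8 cm = 3.806 Å.
Atoms touch along the face diagonal, so √2·a = 4r, so r = 0.3536 × a = 1.35 Å.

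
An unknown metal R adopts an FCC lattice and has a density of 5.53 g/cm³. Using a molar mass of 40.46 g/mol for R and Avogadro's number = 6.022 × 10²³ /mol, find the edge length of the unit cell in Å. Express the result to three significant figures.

With Z = 4 atoms per FCC cell, a³ = Z·M/(N_A·ρ) = 4 × 40.46 / (6.022 × 10²³ × 5.530 g/cm³) = 4.860 × 10^-23 cm³.
a = (4.860 × 10^-23)^(1/3) = 3.649 × 10^-8 cm = 3.65 Å.

3.65 Å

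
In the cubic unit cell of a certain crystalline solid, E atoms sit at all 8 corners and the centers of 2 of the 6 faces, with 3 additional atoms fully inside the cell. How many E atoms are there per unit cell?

Corner atoms are shared by 8 cells (1/8 each), face atoms by 2 (1/2 each), interior atoms are unshared.
Net atoms = 8 × 1/8 + 2 × 1/2 + 3 = 1 + 1 + 3 = 5.

5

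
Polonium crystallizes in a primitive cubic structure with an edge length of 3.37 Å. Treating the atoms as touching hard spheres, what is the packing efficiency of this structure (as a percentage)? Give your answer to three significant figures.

In a simple cubic lattice atoms touch along the cell edge, so a = 2r, so r = 0.5000a = 1.685 Å.
Packing fraction = Z·(4/3)πr³ / a³ = 1 × (4/3)π × (1.685)³ / (3.37)³ = 0.5236 = 52.4%.

52.4%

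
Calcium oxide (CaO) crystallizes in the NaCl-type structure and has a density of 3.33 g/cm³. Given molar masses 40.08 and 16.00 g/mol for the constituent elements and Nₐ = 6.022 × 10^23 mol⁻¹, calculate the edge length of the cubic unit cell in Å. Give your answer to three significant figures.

M(CaO) = 56.08 g/mol; Z = 4 formula units per cell.
a³ = Z·M/(N_A·ρ) = 4 × 56.08 / (6.022 × 10²³ × 3.33) = 1.119 × 10^-22 cm³, so a = 4.818 × 10^-8 cm = 4.82 Å.

4.82 Å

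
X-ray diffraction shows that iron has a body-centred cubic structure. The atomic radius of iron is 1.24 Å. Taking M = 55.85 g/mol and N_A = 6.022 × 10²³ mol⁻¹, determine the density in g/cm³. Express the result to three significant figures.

In a BCC lattice, atoms touch along the body diagonal, so √3·a = 4r, giving a = 2.864 Å = 2.864 × 10^-8 cm.
With Z = 2, ρ = Z·M/(N_A·a³) = 2 × 55.85 / (6.022 × 10²³ × 2.348 × 10^-23) = 7.899 g/cm³.

7.90 g/cm³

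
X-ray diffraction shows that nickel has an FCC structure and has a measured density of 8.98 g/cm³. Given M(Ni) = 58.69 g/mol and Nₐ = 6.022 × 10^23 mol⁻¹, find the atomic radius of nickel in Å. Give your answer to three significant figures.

1.24 Å

For an FCC cell (Z = 4), a³ = Z·M/(N_A·ρ) = 4 × 58.69 / (6.022 × 10²³ × 8.980) = 4.341 × 10^-23 cm³, so a = 3.515 × 10^-8 cm = 3.515 Å.
Atoms touch along the face diagonal, so √2·a = 4r, so r = 0.3536 × a = 1.24 Å.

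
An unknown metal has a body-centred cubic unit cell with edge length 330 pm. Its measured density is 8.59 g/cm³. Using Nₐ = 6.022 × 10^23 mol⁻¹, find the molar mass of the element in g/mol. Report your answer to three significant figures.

92.9 g/mol

A BCC cell has Z = 2 atoms; a = 3.300 × 10^-8 cm.
M = ρ·N_A·a³/Z = 8.59 × 6.022 × 10²³ × 3.594 × 10^-23 / 2 = 92.9 g/mol.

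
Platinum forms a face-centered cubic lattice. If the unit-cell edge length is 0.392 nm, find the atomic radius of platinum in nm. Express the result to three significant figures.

In an FCC lattice, atoms touch along the face diagonal, so √2·a = 4r.
r = √2·a/4 = 1.4142 × 0.392 / 4 = 0.139 nm.

0.139 nm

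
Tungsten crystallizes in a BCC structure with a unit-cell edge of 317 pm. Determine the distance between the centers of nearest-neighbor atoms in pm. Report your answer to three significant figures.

In a BCC structure, atoms touch along the body diagonal, so √3·a = 4r; the nearest-neighbor distance equals 2r = 0.8660·a.
d = 0.8660 × 317 = 275 pm.

275 pm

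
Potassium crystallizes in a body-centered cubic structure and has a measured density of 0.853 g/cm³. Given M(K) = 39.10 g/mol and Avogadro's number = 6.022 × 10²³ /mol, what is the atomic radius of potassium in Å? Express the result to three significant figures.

2.31 Å

For a BCC cell (Z = 2), a³ = Z·M/(N_A·ρ) = 2 × 39.10 / (6.022 × 10²³ × 0.8530) = 1.522 × 10^-22 cm³, so a = 5.340 × 10^-8 cm = 5.340 Å.
Atoms touch along the body diagonal, so √3·a = 4r, so r = 0.4330 × a = 2.31 Å.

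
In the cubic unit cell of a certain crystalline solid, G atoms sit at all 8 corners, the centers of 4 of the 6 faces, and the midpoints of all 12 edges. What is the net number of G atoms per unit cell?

6

Corner atoms are shared by 8 cells (1/8 each), face atoms by 2 (1/2 each), edge atoms by 4 (1/4 each).
Net atoms = 8 × 1/8 + 4 × 1/2 + 12 × 1/4 = 1 + 2 + 3 = 6.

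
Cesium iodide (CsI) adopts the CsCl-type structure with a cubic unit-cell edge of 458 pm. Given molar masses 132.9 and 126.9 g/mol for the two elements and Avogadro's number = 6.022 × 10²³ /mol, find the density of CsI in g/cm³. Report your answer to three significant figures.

The CsCl-type structure contains Z = 1 formula unit per cell; M(CsI) = 132.9 + 126.9 = 259.8 g/mol.
a³ = (4.580 × 10^-8 cm)³ = 9.607 × 10^-23 cm³.
ρ = 1 × 259.8 / (6.022 × 10²³ × 9.607 × 10^-23) = 4.491 g/cm³.

4.49 g/cm³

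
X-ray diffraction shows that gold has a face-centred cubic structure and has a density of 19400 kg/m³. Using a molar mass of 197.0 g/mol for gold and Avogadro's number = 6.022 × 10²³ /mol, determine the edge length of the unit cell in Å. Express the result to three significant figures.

With Z = 4 atoms per FCC cell, a³ = Z·M/(N_A·ρ) = 4 × 197.0 / (6.022 × 10²³ × 19.40 g/cm³) = 6.745 × 10^-23 cm³.
a = (6.745 × 10^-23)^(1/3) = 4.071 × 10^-8 cm = 4.07 Å.

4.07 Å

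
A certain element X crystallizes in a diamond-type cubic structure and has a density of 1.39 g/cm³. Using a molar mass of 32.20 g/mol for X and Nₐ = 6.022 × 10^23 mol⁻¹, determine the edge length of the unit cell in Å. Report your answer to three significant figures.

With Z = 8 atoms per diamond cubic cell, a³ = Z·M/(N_A·ρ) = 8 × 32.20 / (6.022 × 10²³ × 1.390 g/cm³) = 3.077 × 10^-22 cm³.
a = (3.077 × 10^-22)^(1/3) = 6.751 × 10^-8 cm = 6.75 Å.

6.75 Å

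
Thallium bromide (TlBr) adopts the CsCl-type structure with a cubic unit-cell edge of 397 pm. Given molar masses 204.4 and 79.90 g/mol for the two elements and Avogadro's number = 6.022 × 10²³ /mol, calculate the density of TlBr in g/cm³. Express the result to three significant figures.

7.55 g/cm³

The CsCl-type structure contains Z = 1 formula unit per cell; M(TlBr) = 204.4 + 79.90 = 284.3 g/mol.
a³ = (3.970 × 10^-8 cm)³ = 6.257 × 10^-23 cm³.
ρ = 1 × 284.3 / (6.022 × 10²³ × 6.257 × 10^-23) = 7.545 g/cm³.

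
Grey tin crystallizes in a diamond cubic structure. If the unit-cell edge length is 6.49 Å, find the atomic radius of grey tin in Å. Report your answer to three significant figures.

In a diamond cubic lattice, nearest neighbors lie along the body diagonal with √3·a = 8r.
r = √3·a/8 = 1.7321 × 6.49 / 8 = 1.41 Å.

1.41 Å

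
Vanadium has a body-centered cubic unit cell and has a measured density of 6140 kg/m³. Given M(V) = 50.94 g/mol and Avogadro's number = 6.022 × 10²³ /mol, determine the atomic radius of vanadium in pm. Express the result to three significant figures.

For a BCC cell (Z = 2), a³ = Z·M/(N_A·ρ) = 2 × 50.94 / (6.022 × 10²³ × 6.140) = 2.755 × 10^-23 cm³, so a = 3.020 × 10^-8 cm = 302.0 pm.
Atoms touch along the body diagonal, so √3·a = 4r, so r = 0.4330 × a = 131 pm.

131 pm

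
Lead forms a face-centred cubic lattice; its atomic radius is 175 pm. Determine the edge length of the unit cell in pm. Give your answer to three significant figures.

In an FCC lattice, atoms touch along the face diagonal, so √2·a = 4r.
a = 4r/√2 = 4 × 175 / 1.4142 = 495 pm.

495 pm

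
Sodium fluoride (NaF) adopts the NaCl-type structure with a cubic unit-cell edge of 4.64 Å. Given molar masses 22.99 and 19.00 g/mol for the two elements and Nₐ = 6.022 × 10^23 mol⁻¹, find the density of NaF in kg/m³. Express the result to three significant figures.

2790 kg/m³

The NaCl-type structure contains Z = 4 formula units per cell; M(NaF) = 22.99 + 19.00 = 41.99 g/mol.
a³ = (4.640 × 10^-8 cm)³ = 9.990 × 10^-23 cm³.
ρ = 4 × 41.99 / (6.022 × 10²³ × 9.990 × 10^-23) = 2.792 g/cm³ = 2790 kg/m³.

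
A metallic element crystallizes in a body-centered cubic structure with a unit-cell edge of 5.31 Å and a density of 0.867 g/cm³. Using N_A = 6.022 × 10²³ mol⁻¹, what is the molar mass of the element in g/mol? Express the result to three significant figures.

A BCC cell has Z = 2 atoms; a = 5.310 × 10^-8 cm.
M = ρ·N_A·a³/Z = 0.867 × 6.022 × 10²³ × 1.497 × 10^-22 / 2 = 39.1 g/mol.

39.1 g/mol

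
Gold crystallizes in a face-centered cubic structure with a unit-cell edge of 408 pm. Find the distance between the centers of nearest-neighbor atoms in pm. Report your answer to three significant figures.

In an FCC structure, atoms touch along the face diagonal, so √2·a = 4r; the nearest-neighbor distance equals 2r = 0.7071·a.
d = 0.7071 × 408 = 288 pm.

288 pm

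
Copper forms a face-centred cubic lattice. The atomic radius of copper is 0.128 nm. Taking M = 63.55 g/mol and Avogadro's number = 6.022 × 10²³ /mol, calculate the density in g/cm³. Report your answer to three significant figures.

8.90 g/cm³

In an FCC lattice, atoms touch along the face diagonal, so √2·a = 4r, giving a = 0.3620 nm = 3.620 × 10^-8 cm.
With Z = 4, ρ = Z·M/(N_A·a³) = 4 × 63.55 / (6.022 × 10²³ × 4.745 × 10^-23) = 8.895 g/cm³.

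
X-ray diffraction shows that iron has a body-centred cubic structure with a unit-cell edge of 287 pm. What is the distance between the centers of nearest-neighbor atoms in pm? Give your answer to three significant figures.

In a BCC structure, atoms touch along the body diagonal, so √3·a = 4r; the nearest-neighbor distance equals 2r = 0.8660·a.
d = 0.8660 × 287 = 249 pm.

249 pm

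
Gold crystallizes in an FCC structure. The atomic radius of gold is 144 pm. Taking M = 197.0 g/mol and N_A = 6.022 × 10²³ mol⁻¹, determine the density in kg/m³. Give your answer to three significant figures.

19400 kg/m³

In an FCC lattice, atoms touch along the face diagonal, so √2·a = 4r, giving a = 407.3 pm = 4.073 × 10^-8 cm.
With Z = 4, ρ = Z·M/(N_A·a³) = 4 × 197.0 / (6.022 × 10²³ × 6.757 × 10^-23) = 19.37 g/cm³ = 19400 kg/m³.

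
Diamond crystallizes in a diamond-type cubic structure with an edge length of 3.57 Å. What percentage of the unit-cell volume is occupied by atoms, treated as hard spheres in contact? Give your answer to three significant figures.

34.0%

In a diamond cubic lattice nearest neighbors lie along the body diagonal with √3·a = 8r, so r = 0.2165a = 0.7729 Å.
Packing fraction = Z·(4/3)πr³ / a³ = 8 × (4/3)π × (0.7729)³ / (3.57)³ = 0.3401 = 34.0%.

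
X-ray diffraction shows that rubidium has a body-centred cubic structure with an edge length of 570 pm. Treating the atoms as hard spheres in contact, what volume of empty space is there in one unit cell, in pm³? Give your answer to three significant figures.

In a BCC lattice atoms touch along the body diagonal, so √3·a = 4r, so r = 0.4330a = 246.8 pm.
V_cell = a³ = 1.852 × 10^8 pm³; V_atoms = 2 × (4/3)πr³ = 1.260 × 10^8 pm³.
Empty space = 1.852 × 10^8 − 1.260 × 10^8 = 5.92 × 10^7 pm³.

5.92 × 10^7 pm³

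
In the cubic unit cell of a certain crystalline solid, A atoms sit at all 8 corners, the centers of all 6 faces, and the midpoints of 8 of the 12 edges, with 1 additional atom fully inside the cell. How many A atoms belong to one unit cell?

Corner atoms are shared by 8 cells (1/8 each), face atoms by 2 (1/2 each), edge atoms by 4 (1/4 each), interior atoms are unshared.
Net atoms = 8 × 1/8 + 6 × 1/2 + 8 × 1/4 + 1 = 1 + 3 + 2 + 1 = 7.

7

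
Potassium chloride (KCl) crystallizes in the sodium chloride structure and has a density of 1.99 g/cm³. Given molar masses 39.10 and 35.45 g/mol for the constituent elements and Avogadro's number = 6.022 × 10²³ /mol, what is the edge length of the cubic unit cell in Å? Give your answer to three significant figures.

6.29 Å

M(KCl) = 74.55 g/mol; Z = 4 formula units per cell.
a³ = Z·M/(N_A·ρ) = 4 × 74.55 / (6.022 × 10²³ × 1.99) = 2.488 × 10^-22 cm³, so a = 6.290 × 10^-8 cm = 6.29 Å.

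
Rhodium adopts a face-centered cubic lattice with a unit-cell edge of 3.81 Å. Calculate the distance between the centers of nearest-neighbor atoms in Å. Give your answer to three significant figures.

2.69 Å

In an FCC structure, atoms touch along the face diagonal, so √2·a = 4r; the nearest-neighbor distance equals 2r = 0.7071·a.
d = 0.7071 × 3.81 = 2.69 Å.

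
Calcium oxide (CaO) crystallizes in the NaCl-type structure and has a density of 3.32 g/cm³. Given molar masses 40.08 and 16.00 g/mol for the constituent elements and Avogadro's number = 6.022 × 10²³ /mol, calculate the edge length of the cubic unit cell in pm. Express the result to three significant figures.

M(CaO) = 56.08 g/mol; Z = 4 formula units per cell.
a³ = Z·M/(N_A·ρ) = 4 × 56.08 / (6.022 × 10²³ × 3.32) = 1.122 × 10^-22 cm³, so a = 4.823 × 10^-8 cm = 482 pm.

482 pm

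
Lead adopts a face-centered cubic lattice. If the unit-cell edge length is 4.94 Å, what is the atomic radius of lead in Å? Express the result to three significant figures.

In an FCC lattice, atoms touch along the face diagonal, so √2·a = 4r.
r = √2·a/4 = 1.4142 × 4.94 / 4 = 1.75 Å.

1.75 Å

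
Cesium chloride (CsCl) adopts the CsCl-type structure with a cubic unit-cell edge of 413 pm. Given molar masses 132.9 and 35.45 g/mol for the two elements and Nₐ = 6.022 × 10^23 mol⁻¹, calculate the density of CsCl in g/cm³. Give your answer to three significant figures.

3.97 g/cm³

The CsCl-type structure contains Z = 1 formula unit per cell; M(CsCl) = 132.9 + 35.45 = 168.35 g/mol.
a³ = (4.130 × 10^-8 cm)³ = 7.044 × 10^-23 cm³.
ρ = 1 × 168.35 / (6.022 × 10²³ × 7.044 × 10^-23) = 3.968 g/cm³.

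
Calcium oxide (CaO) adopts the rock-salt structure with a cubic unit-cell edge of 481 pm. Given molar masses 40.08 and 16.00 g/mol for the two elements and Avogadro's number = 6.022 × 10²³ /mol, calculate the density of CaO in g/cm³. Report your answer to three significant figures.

3.35 g/cm³

The rock-salt structure contains Z = 4 formula units per cell; M(CaO) = 40.08 + 16.00 = 56.08 g/mol.
a³ = (4.810 × 10^-8 cm)³ = 1.113 × 10^-22 cm³.
ρ = 4 × 56.08 / (6.022 × 10²³ × 1.113 × 10^-22) = 3.347 g/cm³.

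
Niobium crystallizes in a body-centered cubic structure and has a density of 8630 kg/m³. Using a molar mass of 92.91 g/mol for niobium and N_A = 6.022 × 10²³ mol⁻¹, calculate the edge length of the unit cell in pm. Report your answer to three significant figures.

329 pm

With Z = 2 atoms per BCC cell, a³ = Z·M/(N_A·ρ) = 2 × 92.91 / (6.022 × 10²³ × 8.630 g/cm³) = 3.576 × 10^-23 cm³.
a = (3.576 × 10^-23)^(1/3) = 3.294 × 10^-8 cm = 329 pm.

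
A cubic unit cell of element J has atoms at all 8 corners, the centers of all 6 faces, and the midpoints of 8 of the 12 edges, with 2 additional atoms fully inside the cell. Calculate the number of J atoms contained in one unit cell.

8

Corner atoms are shared by 8 cells (1/8 each), face atoms by 2 (1/2 each), edge atoms by 4 (1/4 each), interior atoms are unshared.
Net atoms = 8 × 1/8 + 6 × 1/2 + 8 × 1/4 + 2 = 1 + 3 + 2 + 2 = 8.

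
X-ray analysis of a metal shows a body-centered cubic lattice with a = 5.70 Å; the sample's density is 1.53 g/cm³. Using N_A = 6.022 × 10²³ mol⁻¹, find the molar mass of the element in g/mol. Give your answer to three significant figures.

A BCC cell has Z = 2 atoms; a = 5.700 × 10^-8 cm.
M = ρ·N_A·a³/Z = 1.53 × 6.022 × 10²³ × 1.852 × 10^-22 / 2 = 85.3 g/mol.

85.3 g/mol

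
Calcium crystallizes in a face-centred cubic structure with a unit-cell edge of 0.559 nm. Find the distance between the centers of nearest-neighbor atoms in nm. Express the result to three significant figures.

In an FCC structure, atoms touch along the face diagonal, so √2·a = 4r; the nearest-neighbor distance equals 2r = 0.7071·a.
d = 0.7071 × 0.559 = 0.395 nm.

0.395 nm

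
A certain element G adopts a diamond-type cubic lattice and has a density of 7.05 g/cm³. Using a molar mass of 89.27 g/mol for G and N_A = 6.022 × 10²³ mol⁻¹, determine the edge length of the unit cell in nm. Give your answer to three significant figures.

0.552 nm

With Z = 8 atoms per diamond cubic cell, a³ = Z·M/(N_A·ρ) = 8 × 89.27 / (6.022 × 10²³ × 7.050 g/cm³) = 1.682 × 10^-22 cm³.
a = (1.682 × 10^-22)^(1/3) = 5.520 × 10^-8 cm = 0.552 nm.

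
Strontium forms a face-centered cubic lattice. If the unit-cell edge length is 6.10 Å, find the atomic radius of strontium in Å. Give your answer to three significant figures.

In an FCC lattice, atoms touch along the face diagonal, so √2·a = 4r.
r = √2·a/4 = 1.4142 × 6.10 / 4 = 2.16 Å.

2.16 Å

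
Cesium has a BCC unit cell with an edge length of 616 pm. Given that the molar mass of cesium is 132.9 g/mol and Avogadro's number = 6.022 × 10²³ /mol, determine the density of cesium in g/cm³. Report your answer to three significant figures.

A BCC unit cell contains Z = 2 atoms.
Cell volume: a³ = (616 pm)³ = (6.160 × 10^-8 cm)³ = 2.337 × 10^-22 cm³.
ρ = Z·M/(N_A·a³) = 2 × 132.9 / (6.022 × 10²³ × 2.337 × 10^-22) = 1.888 g/cm³.

1.89 g/cm³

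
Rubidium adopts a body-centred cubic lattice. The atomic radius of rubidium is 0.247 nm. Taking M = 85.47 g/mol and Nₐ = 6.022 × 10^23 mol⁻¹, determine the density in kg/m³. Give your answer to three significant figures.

1530 kg/m³

In a BCC lattice, atoms touch along the body diagonal, so √3·a = 4r, giving a = 0.5704 nm = 5.704 × 10^-8 cm.
With Z = 2, ρ = Z·M/(N_A·a³) = 2 × 85.47 / (6.022 × 10²³ × 1.856 × 10^-22) = 1.529 g/cm³ = 1530 kg/m³.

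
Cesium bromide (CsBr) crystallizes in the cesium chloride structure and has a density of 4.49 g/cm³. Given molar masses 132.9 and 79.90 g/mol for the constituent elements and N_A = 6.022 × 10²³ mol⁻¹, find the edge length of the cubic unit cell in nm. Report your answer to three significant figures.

0.429 nm

M(CsBr) = 212.8 g/mol; Z = 1 formula unit per cell.
a³ = Z·M/(N_A·ρ) = 1 × 212.8 / (6.022 × 10²³ × 4.49) = 7.870 × 10^-23 cm³, so a = 4.285 × 10^-8 cm = 0.429 nm.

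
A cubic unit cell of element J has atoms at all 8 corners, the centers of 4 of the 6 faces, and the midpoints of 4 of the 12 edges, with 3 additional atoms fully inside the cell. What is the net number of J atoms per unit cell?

7

Corner atoms are shared by 8 cells (1/8 each), face atoms by 2 (1/2 each), edge atoms by 4 (1/4 each), interior atoms are unshared.
Net atoms = 8 × 1/8 + 4 × 1/2 + 4 × 1/4 + 3 = 1 + 2 + 1 + 3 = 7.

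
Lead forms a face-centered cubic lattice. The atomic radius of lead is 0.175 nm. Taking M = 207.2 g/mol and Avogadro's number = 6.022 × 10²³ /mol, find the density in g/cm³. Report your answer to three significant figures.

11.3 g/cm³

In an FCC lattice, atoms touch along the face diagonal, so √2·a = 4r, giving a = 0.4950 nm = 4.950 × 10^-8 cm.
With Z = 4, ρ = Z·M/(N_A·a³) = 4 × 207.2 / (6.022 × 10²³ × 1.213 × 10^-22) = 11.35 g/cm³.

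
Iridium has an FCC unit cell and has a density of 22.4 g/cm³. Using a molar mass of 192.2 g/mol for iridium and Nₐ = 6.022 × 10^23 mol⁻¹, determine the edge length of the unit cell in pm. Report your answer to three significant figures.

With Z = 4 atoms per FCC cell, a³ = Z·M/(N_A·ρ) = 4 × 192.2 / (6.022 × 10²³ × 22.40 g/cm³) = 5.699 × 10^-23 cm³.
a = (5.699 × 10^-23)^(1/3) = 3.848 × 10^-8 cm = 385 pm.

385 pm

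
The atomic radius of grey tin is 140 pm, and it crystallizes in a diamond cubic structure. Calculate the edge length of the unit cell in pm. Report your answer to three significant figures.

In a diamond cubic lattice, nearest neighbors lie along the body diagonal with √3·a = 8r.
a = 8r/√3 = 8 × 140 / 1.7321 = 647 pm.

647 pm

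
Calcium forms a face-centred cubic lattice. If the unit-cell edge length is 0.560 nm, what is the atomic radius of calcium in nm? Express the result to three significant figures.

In an FCC lattice, atoms touch along the face diagonal, so √2·a = 4r.
r = √2·a/4 = 1.4142 × 0.560 / 4 = 0.198 nm.

0.198 nm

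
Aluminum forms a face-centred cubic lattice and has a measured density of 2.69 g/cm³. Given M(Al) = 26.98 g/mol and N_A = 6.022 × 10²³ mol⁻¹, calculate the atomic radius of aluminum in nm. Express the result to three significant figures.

For an FCC cell (Z = 4), a³ = Z·M/(N_A·ρ) = 4 × 26.98 / (6.022 × 10²³ × 2.690) = 6.662 × 10^-23 cm³, so a = 4.054 × 10^-8 cm = 0.4054 nm.
Atoms touch along the face diagonal, so √2·a = 4r, so r = 0.3536 × a = 0.143 nm.

0.143 nm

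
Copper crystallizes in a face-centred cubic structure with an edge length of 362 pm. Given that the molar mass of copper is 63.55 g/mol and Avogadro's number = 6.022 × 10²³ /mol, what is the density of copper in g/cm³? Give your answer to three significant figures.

8.90 g/cm³

An FCC unit cell contains Z = 4 atoms.
Cell volume: a³ = (362 pm)³ = (3.620 × 10^-8 cm)³ = 4.744 × 10^-23 cm³.
ρ = Z·M/(N_A·a³) = 4 × 63.55 / (6.022 × 10²³ × 4.744 × 10^-23) = 8.898 g/cm³.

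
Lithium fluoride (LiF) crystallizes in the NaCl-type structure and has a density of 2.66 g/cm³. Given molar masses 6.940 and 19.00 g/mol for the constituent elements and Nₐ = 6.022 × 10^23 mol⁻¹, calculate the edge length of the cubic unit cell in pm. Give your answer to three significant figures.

402 pm

M(LiF) = 25.94 g/mol; Z = 4 formula units per cell.
a³ = Z·M/(N_A·ρ) = 4 × 25.94 / (6.022 × 10²³ × 2.66) = 6.478 × 10^-23 cm³, so a = 4.016 × 10^-8 cm = 402 pm.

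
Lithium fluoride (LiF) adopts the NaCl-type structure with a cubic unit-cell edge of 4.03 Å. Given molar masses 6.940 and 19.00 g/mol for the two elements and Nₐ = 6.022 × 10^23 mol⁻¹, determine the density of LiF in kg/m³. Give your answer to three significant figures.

2630 kg/m³

The NaCl-type structure contains Z = 4 formula units per cell; M(LiF) = 6.940 + 19.00 = 25.94 g/mol.
a³ = (4.030 × 10^-8 cm)³ = 6.545 × 10^-23 cm³.
ρ = 4 × 25.94 / (6.022 × 10²³ × 6.545 × 10^-23) = 2.633 g/cm³ = 2630 kg/m³.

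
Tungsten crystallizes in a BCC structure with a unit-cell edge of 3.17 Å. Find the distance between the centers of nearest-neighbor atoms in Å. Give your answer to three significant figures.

In a BCC structure, atoms touch along the body diagonal, so √3·a = 4r; the nearest-neighbor distance equals 2r = 0.8660·a.
d = 0.8660 × 3.17 = 2.75 Å.

2.75 Å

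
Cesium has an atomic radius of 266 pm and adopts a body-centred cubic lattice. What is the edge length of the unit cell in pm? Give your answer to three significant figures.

614 pm

In a BCC lattice, atoms touch along the body diagonal, so √3·a = 4r.
a = 4r/√3 = 4 × 266 / 1.7321 = 614 pm.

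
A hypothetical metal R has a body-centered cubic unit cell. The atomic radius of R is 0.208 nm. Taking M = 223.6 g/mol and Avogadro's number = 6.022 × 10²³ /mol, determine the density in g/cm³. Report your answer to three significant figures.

6.70 g/cm³

In a BCC lattice, atoms touch along the body diagonal, so √3·a = 4r, giving a = 0.4804 nm = 4.804 × 10^-8 cm.
With Z = 2, ρ = Z·M/(N_A·a³) = 2 × 223.6 / (6.022 × 10²³ × 1.108 × 10^-22) = 6.700 g/cm³.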